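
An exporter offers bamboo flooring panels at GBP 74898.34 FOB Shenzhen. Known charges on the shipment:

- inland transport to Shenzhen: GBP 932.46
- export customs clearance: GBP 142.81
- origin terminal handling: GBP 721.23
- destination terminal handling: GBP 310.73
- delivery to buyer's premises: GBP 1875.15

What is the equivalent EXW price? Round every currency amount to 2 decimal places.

EXW price: GBP 73101.84

Not relevant to the conversion: delivery, destination terminal — on the buyer under both terms; not part of either seller's price.
From FOB to EXW, the seller no longer bears: inland to port, export clearance, origin terminal.
EXW price = 74898.34 − 932.46 − 142.81 − 721.23 = 73101.84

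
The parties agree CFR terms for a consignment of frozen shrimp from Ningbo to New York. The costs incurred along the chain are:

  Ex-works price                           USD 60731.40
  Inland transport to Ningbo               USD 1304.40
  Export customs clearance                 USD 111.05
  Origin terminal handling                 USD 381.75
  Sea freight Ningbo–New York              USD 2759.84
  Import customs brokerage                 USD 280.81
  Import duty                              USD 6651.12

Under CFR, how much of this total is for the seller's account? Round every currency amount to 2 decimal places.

Seller's account: USD 65288.44

CFR: the seller pays costs through ocean freight to the destination port, but not insurance.
Seller's account: goods 60731.40 + inland to port 1304.40 + export clearance 111.05 + origin terminal 381.75 + freight 2759.84 = 65288.44
Buyer's account: brokerage 280.81 + duty 6651.12 = 6931.93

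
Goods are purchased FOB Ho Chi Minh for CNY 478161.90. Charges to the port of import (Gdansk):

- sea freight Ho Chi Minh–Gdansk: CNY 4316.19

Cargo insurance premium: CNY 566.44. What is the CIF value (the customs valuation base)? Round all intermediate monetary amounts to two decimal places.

CIF = FOB price + freight + insurance
CIF = 478161.90 + 4316.19 + 566.44 = 483044.53

CIF value: CNY 483044.53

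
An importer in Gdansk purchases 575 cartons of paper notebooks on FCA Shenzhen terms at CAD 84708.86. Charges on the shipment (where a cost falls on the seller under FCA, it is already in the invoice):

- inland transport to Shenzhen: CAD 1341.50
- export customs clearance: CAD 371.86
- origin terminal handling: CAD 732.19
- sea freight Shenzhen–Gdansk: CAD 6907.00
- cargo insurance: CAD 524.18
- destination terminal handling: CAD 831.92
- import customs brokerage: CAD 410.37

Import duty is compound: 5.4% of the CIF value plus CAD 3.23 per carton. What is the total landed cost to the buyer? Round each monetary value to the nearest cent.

FCA: the seller delivers export-cleared goods to the carrier; the buyer bears costs from that point.
Already in the invoice (seller's account under FCA): inland to port, export clearance — exclude.
CIF value = FCA price + origin terminal + freight + insurance = 84708.86 + 732.19 + 6907.00 + 524.18 = 92872.23
Ad valorem component: 92872.23 × 5.4% = 5015.10
Specific component: 575 × 3.23 = 1857.25
Import duty = 5015.10 + 1857.25 = 6872.35
Buyer bears: origin terminal 732.19 + freight 6907.00 + insurance 524.18 + destination terminal 831.92 + brokerage 410.37 + duty 6872.35 = 16278.01
Landed cost = invoice 84708.86 + 16278.01 = 100986.87

Total landed cost: CAD 100986.87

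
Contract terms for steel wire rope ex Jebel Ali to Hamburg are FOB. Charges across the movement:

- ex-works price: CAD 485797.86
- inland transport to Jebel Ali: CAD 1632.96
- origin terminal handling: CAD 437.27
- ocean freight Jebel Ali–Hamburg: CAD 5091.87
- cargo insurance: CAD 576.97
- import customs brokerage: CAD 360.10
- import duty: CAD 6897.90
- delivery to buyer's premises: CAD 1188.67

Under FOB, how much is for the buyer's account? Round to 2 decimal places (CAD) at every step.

Buyer's account: CAD 14115.51

FOB: the seller bears costs until goods are on board at the origin port; the buyer bears freight, insurance and all costs thereafter.
Seller's account: goods 485797.86 + inland to port 1632.96 + origin terminal 437.27 = 487868.09
Buyer's account: freight 5091.87 + insurance 576.97 + brokerage 360.10 + duty 6897.90 + delivery 1188.67 = 14115.51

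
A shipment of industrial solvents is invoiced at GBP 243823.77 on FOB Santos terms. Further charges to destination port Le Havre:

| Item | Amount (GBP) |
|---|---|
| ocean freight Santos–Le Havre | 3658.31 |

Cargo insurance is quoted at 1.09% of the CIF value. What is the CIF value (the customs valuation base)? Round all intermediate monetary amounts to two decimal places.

Let C be the CIF value. C = FOB price + freight + 1.09% × C
C − 1.09% × C = 243823.77 + 3658.31
0.9891 × C = 247482.08
C = 247482.08 / 0.9891 = 250209.36
Insurance premium = 1.09% × 250209.36 = 2727.28

CIF value: GBP 250209.36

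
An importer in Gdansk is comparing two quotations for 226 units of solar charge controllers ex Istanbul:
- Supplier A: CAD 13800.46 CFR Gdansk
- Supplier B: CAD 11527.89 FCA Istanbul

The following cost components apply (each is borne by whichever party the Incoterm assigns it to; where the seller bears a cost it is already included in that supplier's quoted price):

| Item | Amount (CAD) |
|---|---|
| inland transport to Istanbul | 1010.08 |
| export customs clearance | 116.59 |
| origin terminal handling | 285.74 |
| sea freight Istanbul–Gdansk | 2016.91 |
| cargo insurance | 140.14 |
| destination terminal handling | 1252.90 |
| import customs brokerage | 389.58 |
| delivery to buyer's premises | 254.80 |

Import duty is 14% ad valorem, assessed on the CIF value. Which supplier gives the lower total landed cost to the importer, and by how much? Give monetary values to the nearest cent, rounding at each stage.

Supplier A (CFR):
CIF value = CFR price + insurance = 13800.46 + 140.14 = 13940.60
Import duty = 13940.60 × 14% = 1951.68
Buyer bears (A): 140.14 + 1252.90 + 389.58 + 254.80 = 2037.42
Landed cost (A) = invoice 13800.46 + 2037.42 + duty 1951.68 = 17789.56
Supplier B (FCA):
CIF value = FCA price + origin terminal + freight + insurance = 11527.89 + 285.74 + 2016.91 + 140.14 = 13970.68
Import duty = 13970.68 × 14% = 1955.90
Buyer bears (B): 285.74 + 2016.91 + 140.14 + 1252.90 + 389.58 + 254.80 = 4340.07
Landed cost (B) = invoice 11527.89 + 4340.07 + duty 1955.90 = 17823.86
Difference = |17789.56 − 17823.86| = 34.30

Supplier A is cheaper by CAD 34.30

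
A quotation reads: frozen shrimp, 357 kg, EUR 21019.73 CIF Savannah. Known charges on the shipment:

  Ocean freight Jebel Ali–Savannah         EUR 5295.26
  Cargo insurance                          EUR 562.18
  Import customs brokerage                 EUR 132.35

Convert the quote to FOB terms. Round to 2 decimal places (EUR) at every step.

Not relevant to the conversion: brokerage — on the buyer under both terms; not part of either seller's price.
From CIF to FOB, the seller no longer bears: freight, insurance.
FOB price = 21019.73 − 5295.26 − 562.18 = 15162.29

FOB price: EUR 15162.29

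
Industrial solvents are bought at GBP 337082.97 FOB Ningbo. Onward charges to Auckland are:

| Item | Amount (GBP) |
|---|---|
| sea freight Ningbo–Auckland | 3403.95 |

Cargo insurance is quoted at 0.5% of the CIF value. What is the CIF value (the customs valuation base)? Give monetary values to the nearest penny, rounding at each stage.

Let C be the CIF value. C = FOB price + freight + 0.5% × C
C − 0.5% × C = 337082.97 + 3403.95
0.995 × C = 340486.92
C = 340486.92 / 0.995 = 342197.91
Insurance premium = 0.5% × 342197.91 = 1710.99

CIF value: GBP 342197.91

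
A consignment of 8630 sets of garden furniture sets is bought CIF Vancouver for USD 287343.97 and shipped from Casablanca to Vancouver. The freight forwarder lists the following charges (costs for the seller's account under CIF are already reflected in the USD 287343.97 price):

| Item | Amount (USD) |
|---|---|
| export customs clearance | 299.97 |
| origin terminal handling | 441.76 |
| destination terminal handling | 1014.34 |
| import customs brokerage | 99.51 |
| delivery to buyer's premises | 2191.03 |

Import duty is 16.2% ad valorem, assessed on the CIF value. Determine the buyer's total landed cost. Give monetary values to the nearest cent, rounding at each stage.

Total landed cost: USD 337198.57

CIF: the seller pays costs through ocean freight and marine insurance to the destination port.
Already in the invoice (seller's account under CIF): export clearance, origin terminal — exclude.
The CIF price already equals the CIF value: 287343.97
Import duty = 287343.97 × 16.2% = 46549.72
Buyer bears: destination terminal 1014.34 + brokerage 99.51 + delivery 2191.03 + duty 46549.72 = 49854.60
Landed cost = invoice 287343.97 + 49854.60 = 337198.57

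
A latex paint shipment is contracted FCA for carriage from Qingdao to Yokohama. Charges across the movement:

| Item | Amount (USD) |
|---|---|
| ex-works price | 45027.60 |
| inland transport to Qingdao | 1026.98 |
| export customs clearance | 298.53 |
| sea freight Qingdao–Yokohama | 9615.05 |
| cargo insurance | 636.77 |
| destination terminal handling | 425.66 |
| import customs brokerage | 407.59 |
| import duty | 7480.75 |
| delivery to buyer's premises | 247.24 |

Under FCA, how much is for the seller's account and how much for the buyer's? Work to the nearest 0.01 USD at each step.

Seller: USD 46353.11; buyer: USD 18813.06

FCA: the seller delivers export-cleared goods to the carrier; the buyer bears costs from that point.
Seller's account: goods 45027.60 + inland to port 1026.98 + export clearance 298.53 = 46353.11
Buyer's account: freight 9615.05 + insurance 636.77 + destination terminal 425.66 + brokerage 407.59 + duty 7480.75 + delivery 247.24 = 18813.06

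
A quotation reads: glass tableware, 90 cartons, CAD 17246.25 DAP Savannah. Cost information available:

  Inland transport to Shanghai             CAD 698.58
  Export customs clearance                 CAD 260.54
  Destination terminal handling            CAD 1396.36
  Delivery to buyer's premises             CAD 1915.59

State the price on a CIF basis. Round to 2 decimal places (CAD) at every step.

CIF price: CAD 13934.30

Not relevant to the conversion: inland to port, export clearance — on the seller under both DAP and CIF; already in the DAP price and stays in the CIF price.
From DAP to CIF, the seller no longer bears: destination terminal, delivery.
CIF price = 17246.25 − 1396.36 − 1915.59 = 13934.30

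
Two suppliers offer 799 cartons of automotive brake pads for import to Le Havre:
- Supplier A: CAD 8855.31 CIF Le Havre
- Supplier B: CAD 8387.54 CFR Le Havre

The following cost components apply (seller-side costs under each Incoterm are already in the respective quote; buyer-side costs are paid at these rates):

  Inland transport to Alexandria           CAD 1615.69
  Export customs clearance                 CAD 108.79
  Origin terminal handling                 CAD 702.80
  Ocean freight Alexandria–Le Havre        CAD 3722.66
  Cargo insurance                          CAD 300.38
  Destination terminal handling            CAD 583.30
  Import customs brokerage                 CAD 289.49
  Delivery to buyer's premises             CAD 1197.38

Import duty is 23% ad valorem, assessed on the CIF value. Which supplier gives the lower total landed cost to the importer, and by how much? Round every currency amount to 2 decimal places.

Supplier A (CIF):
The CIF price already equals the CIF value: 8855.31
Import duty = 8855.31 × 23% = 2036.72
Buyer bears (A): 583.30 + 289.49 + 1197.38 = 2070.17
Landed cost (A) = invoice 8855.31 + 2070.17 + duty 2036.72 = 12962.20
Supplier B (CFR):
CIF value = CFR price + insurance = 8387.54 + 300.38 = 8687.92
Import duty = 8687.92 × 23% = 1998.22
Buyer bears (B): 300.38 + 583.30 + 289.49 + 1197.38 = 2370.55
Landed cost (B) = invoice 8387.54 + 2370.55 + duty 1998.22 = 12756.31
Difference = |12962.20 − 12756.31| = 205.89

Supplier B is cheaper by CAD 205.89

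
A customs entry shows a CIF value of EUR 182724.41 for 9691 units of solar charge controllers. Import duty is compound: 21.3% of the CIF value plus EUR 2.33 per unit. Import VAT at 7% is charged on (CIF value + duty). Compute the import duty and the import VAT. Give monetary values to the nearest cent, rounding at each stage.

Import duty: EUR 61500.33; import VAT: EUR 17095.73

Ad valorem component: 182724.41 × 21.3% = 38920.30
Specific component: 9691 × 2.33 = 22580.03
Import duty = 38920.30 + 22580.03 = 61500.33
VAT base = CIF + duty = 182724.41 + 61500.33 = 244224.74
Import VAT = 244224.74 × 7% = 17095.73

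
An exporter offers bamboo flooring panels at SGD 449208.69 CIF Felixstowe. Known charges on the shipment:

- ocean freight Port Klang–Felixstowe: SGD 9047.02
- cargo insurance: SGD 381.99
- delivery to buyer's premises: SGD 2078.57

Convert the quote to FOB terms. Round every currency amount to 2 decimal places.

FOB price: SGD 439779.68

Not relevant to the conversion: delivery — on the buyer under both terms; not part of either seller's price.
From CIF to FOB, the seller no longer bears: freight, insurance.
FOB price = 449208.69 − 9047.02 − 381.99 = 439779.68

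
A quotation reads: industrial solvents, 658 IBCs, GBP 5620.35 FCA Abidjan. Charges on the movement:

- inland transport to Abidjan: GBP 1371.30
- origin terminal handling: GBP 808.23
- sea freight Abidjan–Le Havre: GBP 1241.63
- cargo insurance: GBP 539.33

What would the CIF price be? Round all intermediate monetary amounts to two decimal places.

CIF price: GBP 8209.54

Not relevant to the conversion: inland to port — on the seller under both FCA and CIF; already in the FCA price and stays in the CIF price.
From FCA to CIF, the seller additionally bears: origin terminal, freight, insurance.
CIF price = 5620.35 + 808.23 + 1241.63 + 539.33 = 8209.54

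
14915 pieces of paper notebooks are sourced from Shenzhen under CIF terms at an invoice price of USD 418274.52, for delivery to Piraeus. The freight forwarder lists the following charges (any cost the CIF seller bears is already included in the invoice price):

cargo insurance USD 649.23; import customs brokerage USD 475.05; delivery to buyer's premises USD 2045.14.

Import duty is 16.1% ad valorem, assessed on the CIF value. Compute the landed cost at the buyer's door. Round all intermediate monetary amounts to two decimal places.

CIF: the seller pays costs through ocean freight and marine insurance to the destination port.
Already in the invoice (seller's account under CIF): insurance — exclude.
The CIF price already equals the CIF value: 418274.52
Import duty = 418274.52 × 16.1% = 67342.20
Buyer bears: brokerage 475.05 + delivery 2045.14 + duty 67342.20 = 69862.39
Landed cost = invoice 418274.52 + 69862.39 = 488136.91

Total landed cost: USD 488136.91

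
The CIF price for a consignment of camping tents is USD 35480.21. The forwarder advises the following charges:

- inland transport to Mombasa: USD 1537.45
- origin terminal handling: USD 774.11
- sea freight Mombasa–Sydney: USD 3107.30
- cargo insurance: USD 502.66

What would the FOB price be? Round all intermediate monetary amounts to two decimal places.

Not relevant to the conversion: origin terminal, inland to port — on the seller under both CIF and FOB; already in the CIF price and stays in the FOB price.
From CIF to FOB, the seller no longer bears: freight, insurance.
FOB price = 35480.21 − 3107.30 − 502.66 = 31870.25

FOB price: USD 31870.25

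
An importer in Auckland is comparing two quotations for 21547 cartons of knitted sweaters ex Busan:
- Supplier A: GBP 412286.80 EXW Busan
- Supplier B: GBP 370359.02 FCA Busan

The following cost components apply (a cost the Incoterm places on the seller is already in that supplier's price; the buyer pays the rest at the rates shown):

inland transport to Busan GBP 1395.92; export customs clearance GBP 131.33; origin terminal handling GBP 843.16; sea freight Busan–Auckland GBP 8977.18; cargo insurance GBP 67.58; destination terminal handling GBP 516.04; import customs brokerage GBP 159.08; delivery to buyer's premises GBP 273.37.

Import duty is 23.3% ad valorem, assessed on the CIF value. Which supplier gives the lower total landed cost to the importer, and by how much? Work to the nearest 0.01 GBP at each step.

Supplier A (EXW):
CIF value = EXW price + inland to port + export clearance + origin terminal + freight + insurance = 412286.80 + 1395.92 + 131.33 + 843.16 + 8977.18 + 67.58 = 423701.97
Import duty = 423701.97 × 23.3% = 98722.56
Buyer bears (A): 1395.92 + 131.33 + 843.16 + 8977.18 + 67.58 + 516.04 + 159.08 + 273.37 = 12363.66
Landed cost (A) = invoice 412286.80 + 12363.66 + duty 98722.56 = 523373.02
Supplier B (FCA):
CIF value = FCA price + origin terminal + freight + insurance = 370359.02 + 843.16 + 8977.18 + 67.58 = 380246.94
Import duty = 380246.94 × 23.3% = 88597.54
Buyer bears (B): 843.16 + 8977.18 + 67.58 + 516.04 + 159.08 + 273.37 = 10836.41
Landed cost (B) = invoice 370359.02 + 10836.41 + duty 88597.54 = 469792.97
Difference = |523373.02 − 469792.97| = 53580.05

Supplier B is cheaper by GBP 53580.05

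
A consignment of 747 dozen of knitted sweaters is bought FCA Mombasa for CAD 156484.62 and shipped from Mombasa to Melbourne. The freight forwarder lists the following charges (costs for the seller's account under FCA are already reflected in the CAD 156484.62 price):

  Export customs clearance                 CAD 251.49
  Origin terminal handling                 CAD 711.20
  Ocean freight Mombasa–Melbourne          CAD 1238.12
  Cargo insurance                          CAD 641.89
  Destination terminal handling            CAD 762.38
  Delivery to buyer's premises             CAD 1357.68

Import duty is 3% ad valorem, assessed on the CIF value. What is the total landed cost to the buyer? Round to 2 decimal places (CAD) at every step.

Total landed cost: CAD 165968.16

FCA: the seller delivers export-cleared goods to the carrier; the buyer bears costs from that point.
Already in the invoice (seller's account under FCA): export clearance — exclude.
CIF value = FCA price + origin terminal + freight + insurance = 156484.62 + 711.20 + 1238.12 + 641.89 = 159075.83
Import duty = 159075.83 × 3% = 4772.27
Buyer bears: origin terminal 711.20 + freight 1238.12 + insurance 641.89 + destination terminal 762.38 + delivery 1357.68 + duty 4772.27 = 9483.54
Landed cost = invoice 156484.62 + 9483.54 = 165968.16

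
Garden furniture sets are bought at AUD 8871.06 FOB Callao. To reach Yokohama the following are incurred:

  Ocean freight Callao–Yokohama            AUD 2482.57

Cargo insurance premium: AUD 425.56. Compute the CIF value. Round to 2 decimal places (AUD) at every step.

CIF = FOB price + freight + insurance
CIF = 8871.06 + 2482.57 + 425.56 = 11779.19

CIF value: AUD 11779.19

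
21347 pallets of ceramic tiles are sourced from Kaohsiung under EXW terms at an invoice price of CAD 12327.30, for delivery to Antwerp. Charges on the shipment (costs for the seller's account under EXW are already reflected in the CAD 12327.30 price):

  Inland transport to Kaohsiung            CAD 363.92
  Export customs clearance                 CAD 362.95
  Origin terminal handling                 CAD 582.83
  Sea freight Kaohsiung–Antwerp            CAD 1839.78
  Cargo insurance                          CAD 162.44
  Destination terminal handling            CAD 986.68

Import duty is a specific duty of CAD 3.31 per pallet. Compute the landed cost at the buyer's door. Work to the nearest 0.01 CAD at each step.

Total landed cost: CAD 87284.47

EXW: the seller makes goods available at their premises; the buyer bears all onward costs.
CIF value = EXW price + inland to port + export clearance + origin terminal + freight + insurance = 12327.30 + 363.92 + 362.95 + 582.83 + 1839.78 + 162.44 = 15639.22
Import duty = 21347 × 3.31 = 70658.57
Buyer bears: inland to port 363.92 + export clearance 362.95 + origin terminal 582.83 + freight 1839.78 + insurance 162.44 + destination terminal 986.68 + duty 70658.57 = 74957.17
Landed cost = invoice 12327.30 + 74957.17 = 87284.47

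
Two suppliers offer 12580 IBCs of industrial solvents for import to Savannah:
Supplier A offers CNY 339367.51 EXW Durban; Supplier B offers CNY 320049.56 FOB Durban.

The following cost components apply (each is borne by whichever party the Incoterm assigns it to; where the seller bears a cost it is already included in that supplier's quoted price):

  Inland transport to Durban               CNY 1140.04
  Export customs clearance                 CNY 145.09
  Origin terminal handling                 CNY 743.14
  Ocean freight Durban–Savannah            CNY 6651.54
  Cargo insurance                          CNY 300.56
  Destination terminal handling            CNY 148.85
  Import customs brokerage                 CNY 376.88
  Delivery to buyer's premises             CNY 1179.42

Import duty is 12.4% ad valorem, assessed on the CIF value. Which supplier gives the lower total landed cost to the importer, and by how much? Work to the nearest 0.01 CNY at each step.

Supplier A (EXW):
CIF value = EXW price + inland to port + export clearance + origin terminal + freight + insurance = 339367.51 + 1140.04 + 145.09 + 743.14 + 6651.54 + 300.56 = 348347.88
Import duty = 348347.88 × 12.4% = 43195.14
Buyer bears (A): 1140.04 + 145.09 + 743.14 + 6651.54 + 300.56 + 148.85 + 376.88 + 1179.42 = 10685.52
Landed cost (A) = invoice 339367.51 + 10685.52 + duty 43195.14 = 393248.17
Supplier B (FOB):
CIF value = FOB price + freight + insurance = 320049.56 + 6651.54 + 300.56 = 327001.66
Import duty = 327001.66 × 12.4% = 40548.21
Buyer bears (B): 6651.54 + 300.56 + 148.85 + 376.88 + 1179.42 = 8657.25
Landed cost (B) = invoice 320049.56 + 8657.25 + duty 40548.21 = 369255.02
Difference = |393248.17 − 369255.02| = 23993.15

Supplier B is cheaper by CNY 23993.15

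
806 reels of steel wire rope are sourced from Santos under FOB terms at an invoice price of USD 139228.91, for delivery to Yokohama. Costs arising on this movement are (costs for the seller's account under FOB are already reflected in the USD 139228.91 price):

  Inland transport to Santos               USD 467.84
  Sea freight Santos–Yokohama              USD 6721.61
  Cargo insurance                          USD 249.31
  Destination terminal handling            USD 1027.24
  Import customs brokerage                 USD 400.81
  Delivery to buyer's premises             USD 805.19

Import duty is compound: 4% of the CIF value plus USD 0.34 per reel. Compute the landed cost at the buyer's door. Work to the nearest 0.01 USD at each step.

FOB: the seller bears costs until goods are on board at the origin port; the buyer bears freight, insurance and all costs thereafter.
Already in the invoice (seller's account under FOB): inland to port — exclude.
CIF value = FOB price + freight + insurance = 139228.91 + 6721.61 + 249.31 = 146199.83
Ad valorem component: 146199.83 × 4% = 5847.99
Specific component: 806 × 0.34 = 274.04
Import duty = 5847.99 + 274.04 = 6122.03
Buyer bears: freight 6721.61 + insurance 249.31 + destination terminal 1027.24 + brokerage 400.81 + delivery 805.19 + duty 6122.03 = 15326.19
Landed cost = invoice 139228.91 + 15326.19 = 154555.10

Total landed cost: USD 154555.10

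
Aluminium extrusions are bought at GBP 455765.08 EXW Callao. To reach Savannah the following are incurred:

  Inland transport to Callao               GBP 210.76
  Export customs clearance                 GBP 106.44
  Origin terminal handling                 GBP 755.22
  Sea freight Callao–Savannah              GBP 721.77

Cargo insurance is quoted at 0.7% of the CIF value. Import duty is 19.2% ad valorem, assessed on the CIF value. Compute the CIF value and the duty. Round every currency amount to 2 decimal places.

Let C be the CIF value. C = EXW price + pre-shipment costs + freight + 0.7% × C
C − 0.7% × C = 455765.08 + 210.76 + 106.44 + 755.22 + 721.77
0.993 × C = 457559.27
C = 457559.27 / 0.993 = 460784.76
Insurance premium = 0.7% × 460784.76 = 3225.49
Import duty = 460784.76 × 19.2% = 88470.67

CIF value: GBP 460784.76; import duty: GBP 88470.67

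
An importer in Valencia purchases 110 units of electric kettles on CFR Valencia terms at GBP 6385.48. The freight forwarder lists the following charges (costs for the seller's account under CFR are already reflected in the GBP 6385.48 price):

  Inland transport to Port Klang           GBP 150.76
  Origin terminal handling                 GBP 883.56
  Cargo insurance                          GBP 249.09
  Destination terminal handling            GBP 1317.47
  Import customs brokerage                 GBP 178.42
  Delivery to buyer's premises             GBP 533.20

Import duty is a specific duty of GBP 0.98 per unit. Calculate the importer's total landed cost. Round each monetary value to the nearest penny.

CFR: the seller pays costs through ocean freight to the destination port, but not insurance.
Already in the invoice (seller's account under CFR): inland to port, origin terminal — exclude.
CIF value = CFR price + insurance = 6385.48 + 249.09 = 6634.57
Import duty = 110 × 0.98 = 107.80
Buyer bears: insurance 249.09 + destination terminal 1317.47 + brokerage 178.42 + delivery 533.20 + duty 107.80 = 2385.98
Landed cost = invoice 6385.48 + 2385.98 = 8771.46

Total landed cost: GBP 8771.46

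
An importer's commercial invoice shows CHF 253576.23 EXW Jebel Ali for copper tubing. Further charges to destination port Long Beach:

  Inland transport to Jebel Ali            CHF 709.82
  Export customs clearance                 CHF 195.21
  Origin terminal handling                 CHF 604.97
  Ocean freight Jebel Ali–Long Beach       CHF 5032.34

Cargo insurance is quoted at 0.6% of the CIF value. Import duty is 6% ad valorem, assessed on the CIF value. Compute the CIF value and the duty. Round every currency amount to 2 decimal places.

Let C be the CIF value. C = EXW price + pre-shipment costs + freight + 0.6% × C
C − 0.6% × C = 253576.23 + 709.82 + 195.21 + 604.97 + 5032.34
0.994 × C = 260118.57
C = 260118.57 / 0.994 = 261688.70
Insurance premium = 0.6% × 261688.70 = 1570.13
Import duty = 261688.70 × 6% = 15701.32

CIF value: CHF 261688.70; import duty: CHF 15701.32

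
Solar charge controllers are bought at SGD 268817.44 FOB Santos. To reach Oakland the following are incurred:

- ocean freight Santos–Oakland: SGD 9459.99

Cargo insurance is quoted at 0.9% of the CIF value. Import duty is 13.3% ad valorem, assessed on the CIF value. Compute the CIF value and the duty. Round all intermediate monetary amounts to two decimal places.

CIF value: SGD 280804.67; import duty: SGD 37347.02

Let C be the CIF value. C = FOB price + freight + 0.9% × C
C − 0.9% × C = 268817.44 + 9459.99
0.991 × C = 278277.43
C = 278277.43 / 0.991 = 280804.67
Insurance premium = 0.9% × 280804.67 = 2527.24
Import duty = 280804.67 × 13.3% = 37347.02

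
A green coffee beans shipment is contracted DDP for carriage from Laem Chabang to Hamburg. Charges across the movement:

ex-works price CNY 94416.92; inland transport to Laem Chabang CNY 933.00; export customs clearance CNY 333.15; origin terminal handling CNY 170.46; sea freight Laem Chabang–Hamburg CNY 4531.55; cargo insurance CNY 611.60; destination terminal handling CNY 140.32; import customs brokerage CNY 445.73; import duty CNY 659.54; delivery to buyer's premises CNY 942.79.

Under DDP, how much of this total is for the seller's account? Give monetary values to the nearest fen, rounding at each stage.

DDP: the seller bears all costs including import duty.
Seller's account: goods 94416.92 + inland to port 933.00 + export clearance 333.15 + origin terminal 170.46 + freight 4531.55 + insurance 611.60 + destination terminal 140.32 + brokerage 445.73 + duty 659.54 + delivery 942.79 = 103185.06
Buyer's account: 0.00

Seller's account: CNY 103185.06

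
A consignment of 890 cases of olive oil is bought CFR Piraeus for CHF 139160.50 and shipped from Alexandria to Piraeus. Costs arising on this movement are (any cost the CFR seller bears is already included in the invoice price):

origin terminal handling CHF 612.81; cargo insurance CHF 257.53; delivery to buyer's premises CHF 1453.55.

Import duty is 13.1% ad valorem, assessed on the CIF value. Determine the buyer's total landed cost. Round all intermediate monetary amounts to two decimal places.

CFR: the seller pays costs through ocean freight to the destination port, but not insurance.
Already in the invoice (seller's account under CFR): origin terminal — exclude.
CIF value = CFR price + insurance = 139160.50 + 257.53 = 139418.03
Import duty = 139418.03 × 13.1% = 18263.76
Buyer bears: insurance 257.53 + delivery 1453.55 + duty 18263.76 = 19974.84
Landed cost = invoice 139160.50 + 19974.84 = 159135.34

Total landed cost: CHF 159135.34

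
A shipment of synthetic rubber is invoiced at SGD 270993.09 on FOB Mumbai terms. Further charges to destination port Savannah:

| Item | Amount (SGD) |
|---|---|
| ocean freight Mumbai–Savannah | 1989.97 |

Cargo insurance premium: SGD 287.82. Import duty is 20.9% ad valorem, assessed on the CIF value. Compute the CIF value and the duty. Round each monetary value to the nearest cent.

CIF = FOB price + freight + insurance
CIF = 270993.09 + 1989.97 + 287.82 = 273270.88
Import duty = 273270.88 × 20.9% = 57113.61

CIF value: SGD 273270.88; import duty: SGD 57113.61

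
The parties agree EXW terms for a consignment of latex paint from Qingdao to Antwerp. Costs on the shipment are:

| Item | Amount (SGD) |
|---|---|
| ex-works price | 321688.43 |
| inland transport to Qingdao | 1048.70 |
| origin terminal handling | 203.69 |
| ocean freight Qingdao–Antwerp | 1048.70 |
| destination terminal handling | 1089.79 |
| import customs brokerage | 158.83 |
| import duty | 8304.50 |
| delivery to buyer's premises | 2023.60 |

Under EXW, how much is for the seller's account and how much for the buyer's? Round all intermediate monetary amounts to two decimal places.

Seller: SGD 321688.43; buyer: SGD 13877.81

EXW: the seller makes goods available at their premises; the buyer bears all onward costs.
Seller's account: goods 321688.43 = 321688.43
Buyer's account: inland to port 1048.70 + origin terminal 203.69 + freight 1048.70 + destination terminal 1089.79 + brokerage 158.83 + duty 8304.50 + delivery 2023.60 = 13877.81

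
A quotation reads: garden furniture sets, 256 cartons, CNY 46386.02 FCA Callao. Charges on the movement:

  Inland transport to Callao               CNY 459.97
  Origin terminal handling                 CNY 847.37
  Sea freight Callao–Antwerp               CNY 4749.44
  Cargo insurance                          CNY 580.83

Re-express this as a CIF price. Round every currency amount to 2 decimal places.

CIF price: CNY 52563.66

Not relevant to the conversion: inland to port — on the seller under both FCA and CIF; already in the FCA price and stays in the CIF price.
From FCA to CIF, the seller additionally bears: origin terminal, freight, insurance.
CIF price = 46386.02 + 847.37 + 4749.44 + 580.83 = 52563.66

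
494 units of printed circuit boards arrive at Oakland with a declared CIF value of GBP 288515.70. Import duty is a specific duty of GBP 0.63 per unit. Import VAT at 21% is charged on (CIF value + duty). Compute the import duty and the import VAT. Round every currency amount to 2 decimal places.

Import duty = 494 × 0.63 = 311.22
VAT base = CIF + duty = 288515.70 + 311.22 = 288826.92
Import VAT = 288826.92 × 21% = 60653.65

Import duty: GBP 311.22; import VAT: GBP 60653.65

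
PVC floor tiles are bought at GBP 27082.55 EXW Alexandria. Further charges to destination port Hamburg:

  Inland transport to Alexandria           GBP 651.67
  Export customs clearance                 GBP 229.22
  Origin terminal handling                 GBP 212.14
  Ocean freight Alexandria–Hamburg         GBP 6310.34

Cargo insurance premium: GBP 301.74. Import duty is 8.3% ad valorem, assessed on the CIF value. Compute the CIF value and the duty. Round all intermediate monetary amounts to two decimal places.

CIF value: GBP 34787.66; import duty: GBP 2887.38

CIF = EXW price + pre-shipment costs + freight + insurance
CIF = 27082.55 + 651.67 + 229.22 + 212.14 + 6310.34 + 301.74 = 34787.66
Import duty = 34787.66 × 8.3% = 2887.38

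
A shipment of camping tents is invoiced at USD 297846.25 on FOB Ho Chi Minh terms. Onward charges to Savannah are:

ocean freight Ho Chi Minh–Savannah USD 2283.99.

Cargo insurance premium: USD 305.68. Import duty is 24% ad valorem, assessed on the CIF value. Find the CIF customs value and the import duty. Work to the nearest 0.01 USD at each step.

CIF = FOB price + freight + insurance
CIF = 297846.25 + 2283.99 + 305.68 = 300435.92
Import duty = 300435.92 × 24% = 72104.62

CIF value: USD 300435.92; import duty: USD 72104.62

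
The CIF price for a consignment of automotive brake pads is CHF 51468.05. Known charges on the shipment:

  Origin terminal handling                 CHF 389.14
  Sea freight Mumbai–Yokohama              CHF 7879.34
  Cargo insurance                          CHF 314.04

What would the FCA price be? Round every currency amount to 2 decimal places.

From CIF to FCA, the seller no longer bears: origin terminal, freight, insurance.
FCA price = 51468.05 − 389.14 − 7879.34 − 314.04 = 42885.53

FCA price: CHF 42885.53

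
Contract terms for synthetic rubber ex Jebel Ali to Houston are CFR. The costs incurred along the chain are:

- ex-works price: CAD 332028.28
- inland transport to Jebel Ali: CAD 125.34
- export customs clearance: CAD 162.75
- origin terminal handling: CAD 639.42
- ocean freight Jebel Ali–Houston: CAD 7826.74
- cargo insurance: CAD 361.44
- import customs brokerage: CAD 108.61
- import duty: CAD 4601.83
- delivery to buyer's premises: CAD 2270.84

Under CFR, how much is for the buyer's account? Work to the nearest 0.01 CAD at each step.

CFR: the seller pays costs through ocean freight to the destination port, but not insurance.
Seller's account: goods 332028.28 + inland to port 125.34 + export clearance 162.75 + origin terminal 639.42 + freight 7826.74 = 340782.53
Buyer's account: insurance 361.44 + brokerage 108.61 + duty 4601.83 + delivery 2270.84 = 7342.72

Buyer's account: CAD 7342.72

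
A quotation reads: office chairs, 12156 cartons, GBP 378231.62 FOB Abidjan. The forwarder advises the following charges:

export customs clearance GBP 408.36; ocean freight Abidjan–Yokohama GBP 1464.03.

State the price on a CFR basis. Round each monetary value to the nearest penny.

Not relevant to the conversion: export clearance — on the seller under both FOB and CFR; already in the FOB price and stays in the CFR price.
From FOB to CFR, the seller additionally bears: freight.
CFR price = 378231.62 + 1464.03 = 379695.65

CFR price: GBP 379695.65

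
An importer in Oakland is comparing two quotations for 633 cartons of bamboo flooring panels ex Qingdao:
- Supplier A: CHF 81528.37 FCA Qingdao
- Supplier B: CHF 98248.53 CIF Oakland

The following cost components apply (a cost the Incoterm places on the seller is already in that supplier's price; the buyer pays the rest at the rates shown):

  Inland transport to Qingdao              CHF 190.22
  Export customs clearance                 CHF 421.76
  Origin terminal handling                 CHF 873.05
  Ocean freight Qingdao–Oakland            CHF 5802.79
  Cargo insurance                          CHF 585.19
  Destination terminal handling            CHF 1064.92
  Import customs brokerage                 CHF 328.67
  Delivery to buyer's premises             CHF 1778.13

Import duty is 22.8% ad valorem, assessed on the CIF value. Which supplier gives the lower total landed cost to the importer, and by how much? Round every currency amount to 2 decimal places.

Supplier A (FCA):
CIF value = FCA price + origin terminal + freight + insurance = 81528.37 + 873.05 + 5802.79 + 585.19 = 88789.40
Import duty = 88789.40 × 22.8% = 20243.98
Buyer bears (A): 873.05 + 5802.79 + 585.19 + 1064.92 + 328.67 + 1778.13 = 10432.75
Landed cost (A) = invoice 81528.37 + 10432.75 + duty 20243.98 = 112205.10
Supplier B (CIF):
The CIF price already equals the CIF value: 98248.53
Import duty = 98248.53 × 22.8% = 22400.66
Buyer bears (B): 1064.92 + 328.67 + 1778.13 = 3171.72
Landed cost (B) = invoice 98248.53 + 3171.72 + duty 22400.66 = 123820.91
Difference = |112205.10 − 123820.91| = 11615.81

Supplier A is cheaper by CHF 11615.81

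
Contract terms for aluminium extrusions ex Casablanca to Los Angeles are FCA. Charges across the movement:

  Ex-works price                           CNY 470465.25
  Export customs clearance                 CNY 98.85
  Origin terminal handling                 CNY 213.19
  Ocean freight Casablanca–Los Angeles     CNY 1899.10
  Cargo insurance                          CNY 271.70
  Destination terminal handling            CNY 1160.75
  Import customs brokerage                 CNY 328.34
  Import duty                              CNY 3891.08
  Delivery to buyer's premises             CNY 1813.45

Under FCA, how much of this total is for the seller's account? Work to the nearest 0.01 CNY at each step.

Seller's account: CNY 470564.10

FCA: the seller delivers export-cleared goods to the carrier; the buyer bears costs from that point.
Seller's account: goods 470465.25 + export clearance 98.85 = 470564.10
Buyer's account: origin terminal 213.19 + freight 1899.10 + insurance 271.70 + destination terminal 1160.75 + brokerage 328.34 + duty 3891.08 + delivery 1813.45 = 9577.61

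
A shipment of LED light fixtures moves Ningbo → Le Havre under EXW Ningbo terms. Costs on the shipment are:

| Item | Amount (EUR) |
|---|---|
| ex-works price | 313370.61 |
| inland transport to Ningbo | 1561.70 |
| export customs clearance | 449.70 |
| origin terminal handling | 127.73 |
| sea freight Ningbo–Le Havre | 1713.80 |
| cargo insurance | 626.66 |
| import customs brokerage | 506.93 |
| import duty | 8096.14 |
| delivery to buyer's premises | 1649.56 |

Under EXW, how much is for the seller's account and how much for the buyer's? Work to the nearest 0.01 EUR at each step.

EXW: the seller makes goods available at their premises; the buyer bears all onward costs.
Seller's account: goods 313370.61 = 313370.61
Buyer's account: inland to port 1561.70 + export clearance 449.70 + origin terminal 127.73 + freight 1713.80 + insurance 626.66 + brokerage 506.93 + duty 8096.14 + delivery 1649.56 = 14732.22

Seller: EUR 313370.61; buyer: EUR 14732.22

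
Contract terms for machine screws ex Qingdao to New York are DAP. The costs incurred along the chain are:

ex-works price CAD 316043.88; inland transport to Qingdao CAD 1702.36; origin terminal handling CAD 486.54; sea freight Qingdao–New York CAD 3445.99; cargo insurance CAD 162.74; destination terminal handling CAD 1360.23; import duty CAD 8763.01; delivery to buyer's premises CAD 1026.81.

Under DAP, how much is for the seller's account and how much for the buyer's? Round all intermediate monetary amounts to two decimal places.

Seller: CAD 324228.55; buyer: CAD 8763.01

DAP: the seller bears all costs to the named destination except import duty and clearance.
Seller's account: goods 316043.88 + inland to port 1702.36 + origin terminal 486.54 + freight 3445.99 + insurance 162.74 + destination terminal 1360.23 + delivery 1026.81 = 324228.55
Buyer's account: duty 8763.01 = 8763.01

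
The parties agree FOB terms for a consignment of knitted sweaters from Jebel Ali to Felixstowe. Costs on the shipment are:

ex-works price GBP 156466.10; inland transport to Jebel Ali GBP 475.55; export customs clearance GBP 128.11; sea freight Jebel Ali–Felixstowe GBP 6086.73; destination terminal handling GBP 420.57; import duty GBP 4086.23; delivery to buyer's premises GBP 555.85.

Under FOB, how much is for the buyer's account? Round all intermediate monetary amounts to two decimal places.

FOB: the seller bears costs until goods are on board at the origin port; the buyer bears freight, insurance and all costs thereafter.
Seller's account: goods 156466.10 + inland to port 475.55 + export clearance 128.11 = 157069.76
Buyer's account: freight 6086.73 + destination terminal 420.57 + duty 4086.23 + delivery 555.85 = 11149.38

Buyer's account: GBP 11149.38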